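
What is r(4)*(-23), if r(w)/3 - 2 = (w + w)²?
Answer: -4554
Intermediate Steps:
r(w) = 6 + 12*w² (r(w) = 6 + 3*(w + w)² = 6 + 3*(2*w)² = 6 + 3*(4*w²) = 6 + 12*w²)
r(4)*(-23) = (6 + 12*4²)*(-23) = (6 + 12*16)*(-23) = (6 + 192)*(-23) = 198*(-23) = -4554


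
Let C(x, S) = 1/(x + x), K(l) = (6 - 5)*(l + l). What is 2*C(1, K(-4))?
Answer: 1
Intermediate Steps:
K(l) = 2*l (K(l) = 1*(2*l) = 2*l)
C(x, S) = 1/(2*x)
2*C(1, K(-4)) = 2*((½)/1) = 2*((½)*1) = 2*(½) = 1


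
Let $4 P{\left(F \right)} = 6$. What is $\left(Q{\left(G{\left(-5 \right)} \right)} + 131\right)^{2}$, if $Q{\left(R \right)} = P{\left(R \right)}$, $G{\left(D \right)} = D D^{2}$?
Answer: $\frac{70225}{4} \approx 17556.0$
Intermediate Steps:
$P{\left(F \right)} = \frac{3}{2}$ ($P{\left(F \right)} = \frac{1}{4} \cdot 6 = \frac{3}{2}$)
$G{\left(D \right)} = D^{3}$
$Q{\left(R \right)} = \frac{3}{2}$
$\left(Q{\left(G{\left(-5 \right)} \right)} + 131\right)^{2} = \left(\frac{3}{2} + 131\right)^{2} = \left(\frac{265}{2}\right)^{2} = \frac{70225}{4}$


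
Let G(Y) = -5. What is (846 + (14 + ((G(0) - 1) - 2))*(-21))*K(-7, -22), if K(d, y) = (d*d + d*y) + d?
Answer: 141120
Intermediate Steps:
K(d, y) = d + d² + d*y (K(d, y) = (d² + d*y) + d = d + d² + d*y)
(846 + (14 + ((G(0) - 1) - 2))*(-21))*K(-7, -22) = (846 + (14 + ((-5 - 1) - 2))*(-21))*(-7*(1 - 7 - 22)) = (846 + (14 + (-6 - 2))*(-21))*(-7*(-28)) = (846 + (14 - 8)*(-21))*196 = (846 + 6*(-21))*196 = (846 - 126)*196 = 720*196 = 141120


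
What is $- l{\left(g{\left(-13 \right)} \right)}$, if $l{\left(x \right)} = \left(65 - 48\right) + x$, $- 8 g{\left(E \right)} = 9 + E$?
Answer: $- \frac{35}{2} \approx -17.5$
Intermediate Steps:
$g{\left(E \right)} = - \frac{9}{8} - \frac{E}{8}$ ($g{\left(E \right)} = - \frac{9 + E}{8} = - \frac{9}{8} - \frac{E}{8}$)
$l{\left(x \right)} = 17 + x$
$- l{\left(g{\left(-13 \right)} \right)} = - (17 - - \frac{1}{2}) = - (17 + \left(- \frac{9}{8} + \frac{13}{8}\right)) = - (17 + \frac{1}{2}) = \left(-1\right) \frac{35}{2} = - \frac{35}{2}$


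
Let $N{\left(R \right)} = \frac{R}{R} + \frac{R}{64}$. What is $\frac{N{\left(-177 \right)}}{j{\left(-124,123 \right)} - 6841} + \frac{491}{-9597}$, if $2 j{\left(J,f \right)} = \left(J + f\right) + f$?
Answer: $- \frac{208427}{4094720} \approx -0.050901$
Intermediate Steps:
$N{\left(R \right)} = 1 + \frac{R}{64}$ ($N{\left(R \right)} = 1 + R \frac{1}{64} = 1 + \frac{R}{64}$)
$j{\left(J,f \right)} = f + \frac{J}{2}$ ($j{\left(J,f \right)} = \frac{\left(J + f\right) + f}{2} = \frac{J + 2 f}{2} = f + \frac{J}{2}$)
$\frac{N{\left(-177 \right)}}{j{\left(-124,123 \right)} - 6841} + \frac{491}{-9597} = \frac{1 + \frac{1}{64} \left(-177\right)}{\left(123 + \frac{1}{2} \left(-124\right)\right) - 6841} + \frac{491}{-9597} = \frac{1 - \frac{177}{64}}{\left(123 - 62\right) - 6841} + 491 \left(- \frac{1}{9597}\right) = - \frac{113}{64 \left(61 - 6841\right)} - \frac{491}{9597} = - \frac{113}{64 \left(-6780\right)} - \frac{491}{9597} = \left(- \frac{113}{64}\right) \left(- \frac{1}{6780}\right) - \frac{491}{9597} = \frac{1}{3840} - \frac{491}{9597} = - \frac{208427}{4094720}$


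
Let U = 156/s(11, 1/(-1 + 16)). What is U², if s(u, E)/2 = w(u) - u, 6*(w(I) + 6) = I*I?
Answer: 219024/361 ≈ 606.71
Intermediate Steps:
w(I) = -6 + I²/6 (w(I) = -6 + (I*I)/6 = -6 + I²/6)
s(u, E) = -12 - 2*u + u²/3 (s(u, E) = 2*((-6 + u²/6) - u) = 2*(-6 - u + u²/6) = -12 - 2*u + u²/3)
U = 468/19 (U = 156/(-12 - 2*11 + (⅓)*11²) = 156/(-12 - 22 + (⅓)*121) = 156/(-12 - 22 + 121/3) = 156/(19/3) = 156*(3/19) = 468/19 ≈ 24.632)
U² = (468/19)² = 219024/361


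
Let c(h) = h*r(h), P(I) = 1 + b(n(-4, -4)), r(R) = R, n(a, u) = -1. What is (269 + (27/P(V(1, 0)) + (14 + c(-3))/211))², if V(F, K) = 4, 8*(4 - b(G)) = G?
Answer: 5634157355044/74839801 ≈ 75283.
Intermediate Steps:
b(G) = 4 - G/8
P(I) = 41/8 (P(I) = 1 + (4 - ⅛*(-1)) = 1 + (4 + ⅛) = 1 + 33/8 = 41/8)
c(h) = h² (c(h) = h*h = h²)
(269 + (27/P(V(1, 0)) + (14 + c(-3))/211))² = (269 + (27/(41/8) + (14 + (-3)²)/211))² = (269 + (27*(8/41) + (14 + 9)*(1/211)))² = (269 + (216/41 + 23*(1/211)))² = (269 + (216/41 + 23/211))² = (269 + 46519/8651)² = (2373638/8651)² = 5634157355044/74839801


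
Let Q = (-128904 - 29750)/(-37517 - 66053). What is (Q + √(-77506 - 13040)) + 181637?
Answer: 9406151372/51785 + I*√90546 ≈ 1.8164e+5 + 300.91*I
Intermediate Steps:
Q = 79327/51785 (Q = -158654/(-103570) = -158654*(-1/103570) = 79327/51785 ≈ 1.5319)
(Q + √(-77506 - 13040)) + 181637 = (79327/51785 + √(-77506 - 13040)) + 181637 = (79327/51785 + √(-90546)) + 181637 = (79327/51785 + I*√90546) + 181637 = 9406151372/51785 + I*√90546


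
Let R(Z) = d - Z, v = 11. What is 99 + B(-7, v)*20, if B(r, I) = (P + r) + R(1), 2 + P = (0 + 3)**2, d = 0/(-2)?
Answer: 79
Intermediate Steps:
d = 0 (d = 0*(-1/2) = 0)
P = 7 (P = -2 + (0 + 3)**2 = -2 + 3**2 = -2 + 9 = 7)
R(Z) = -Z (R(Z) = 0 - Z = -Z)
B(r, I) = 6 + r (B(r, I) = (7 + r) - 1*1 = (7 + r) - 1 = 6 + r)
99 + B(-7, v)*20 = 99 + (6 - 7)*20 = 99 - 1*20 = 99 - 20 = 79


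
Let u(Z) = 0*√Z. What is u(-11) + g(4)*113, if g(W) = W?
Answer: 452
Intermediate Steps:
u(Z) = 0
u(-11) + g(4)*113 = 0 + 4*113 = 0 + 452 = 452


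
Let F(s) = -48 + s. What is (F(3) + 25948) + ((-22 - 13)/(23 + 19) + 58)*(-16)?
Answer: 74965/3 ≈ 24988.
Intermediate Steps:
(F(3) + 25948) + ((-22 - 13)/(23 + 19) + 58)*(-16) = ((-48 + 3) + 25948) + ((-22 - 13)/(23 + 19) + 58)*(-16) = (-45 + 25948) + (-35/42 + 58)*(-16) = 25903 + (-35*1/42 + 58)*(-16) = 25903 + (-5/6 + 58)*(-16) = 25903 + (343/6)*(-16) = 25903 - 2744/3 = 74965/3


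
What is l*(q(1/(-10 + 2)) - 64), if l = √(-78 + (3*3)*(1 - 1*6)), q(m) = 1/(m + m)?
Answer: -68*I*√123 ≈ -754.16*I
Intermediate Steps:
q(m) = 1/(2*m)
l = I*√123 (l = √(-78 + 9*(1 - 6)) = √(-78 + 9*(-5)) = √(-78 - 45) = √(-123) = I*√123 ≈ 11.091*I)
l*(q(1/(-10 + 2)) - 64) = (I*√123)*(1/(2*(1/(-10 + 2))) - 64) = (I*√123)*(1/(2*(1/(-8))) - 64) = (I*√123)*(1/(2*(-⅛)) - 64) = (I*√123)*((½)*(-8) - 64) = (I*√123)*(-4 - 64) = (I*√123)*(-68) = -68*I*√123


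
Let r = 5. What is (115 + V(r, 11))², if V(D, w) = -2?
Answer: 12769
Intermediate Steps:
(115 + V(r, 11))² = (115 - 2)² = 113² = 12769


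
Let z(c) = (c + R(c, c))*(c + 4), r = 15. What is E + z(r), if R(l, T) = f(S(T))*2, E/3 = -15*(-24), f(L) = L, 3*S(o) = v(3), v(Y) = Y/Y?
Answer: 4133/3 ≈ 1377.7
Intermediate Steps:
v(Y) = 1
S(o) = ⅓ (S(o) = (⅓)*1 = ⅓)
E = 1080 (E = 3*(-15*(-24)) = 3*360 = 1080)
R(l, T) = ⅔ (R(l, T) = (⅓)*2 = ⅔)
z(c) = (4 + c)*(⅔ + c) (z(c) = (c + ⅔)*(c + 4) = (⅔ + c)*(4 + c) = (4 + c)*(⅔ + c))
E + z(r) = 1080 + (8/3 + 15² + (14/3)*15) = 1080 + (8/3 + 225 + 70) = 1080 + 893/3 = 4133/3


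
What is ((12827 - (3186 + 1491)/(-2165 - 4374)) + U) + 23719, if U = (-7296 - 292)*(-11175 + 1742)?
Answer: 468284931527/6539 ≈ 7.1614e+7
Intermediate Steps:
U = 71577604 (U = -7588*(-9433) = 71577604)
((12827 - (3186 + 1491)/(-2165 - 4374)) + U) + 23719 = ((12827 - (3186 + 1491)/(-2165 - 4374)) + 71577604) + 23719 = ((12827 - 4677/(-6539)) + 71577604) + 23719 = ((12827 - 4677*(-1)/6539) + 71577604) + 23719 = ((12827 - 1*(-4677/6539)) + 71577604) + 23719 = ((12827 + 4677/6539) + 71577604) + 23719 = (83880430/6539 + 71577604) + 23719 = 468129832986/6539 + 23719 = 468284931527/6539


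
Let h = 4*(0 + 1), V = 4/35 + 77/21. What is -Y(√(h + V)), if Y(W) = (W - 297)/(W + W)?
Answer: -½ + 297*√85785/1634 ≈ 52.737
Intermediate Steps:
V = 397/105 (V = 4*(1/35) + 77*(1/21) = 4/35 + 11/3 = 397/105 ≈ 3.7810)
h = 4 (h = 4*1 = 4)
Y(W) = (-297 + W)/(2*W) (Y(W) = (-297 + W)/((2*W)) = (-297 + W)*(1/(2*W)) = (-297 + W)/(2*W))
-Y(√(h + V)) = -(-297 + √(4 + 397/105))/(2*(√(4 + 397/105))) = -(-297 + √(817/105))/(2*(√(817/105))) = -(-297 + √85785/105)/(2*(√85785/105)) = -√85785/817*(-297 + √85785/105)/2 = -√85785*(-297 + √85785/105)/1634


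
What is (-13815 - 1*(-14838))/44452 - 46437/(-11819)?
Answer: 2076308361/525378188 ≈ 3.9520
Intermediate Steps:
(-13815 - 1*(-14838))/44452 - 46437/(-11819) = (-13815 + 14838)*(1/44452) - 46437*(-1/11819) = 1023*(1/44452) + 46437/11819 = 1023/44452 + 46437/11819 = 2076308361/525378188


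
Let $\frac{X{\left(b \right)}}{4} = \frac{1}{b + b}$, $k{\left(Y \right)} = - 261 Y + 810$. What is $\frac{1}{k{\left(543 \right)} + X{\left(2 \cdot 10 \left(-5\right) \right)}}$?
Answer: $- \frac{50}{7045651} \approx -7.0966 \cdot 10^{-6}$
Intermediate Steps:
$k{\left(Y \right)} = 810 - 261 Y$
$X{\left(b \right)} = \frac{2}{b}$ ($X{\left(b \right)} = \frac{4}{b + b} = \frac{4}{2 b} = 4 \frac{1}{2 b} = \frac{2}{b}$)
$\frac{1}{k{\left(543 \right)} + X{\left(2 \cdot 10 \left(-5\right) \right)}} = \frac{1}{\left(810 - 141723\right) + \frac{2}{2 \cdot 10 \left(-5\right)}} = \frac{1}{\left(810 - 141723\right) + \frac{2}{20 \left(-5\right)}} = \frac{1}{-140913 + \frac{2}{-100}} = \frac{1}{-140913 + 2 \left(- \frac{1}{100}\right)} = \frac{1}{-140913 - \frac{1}{50}} = \frac{1}{- \frac{7045651}{50}} = - \frac{50}{7045651}$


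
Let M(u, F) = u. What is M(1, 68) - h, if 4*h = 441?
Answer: -437/4 ≈ -109.25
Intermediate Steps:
h = 441/4 (h = (1/4)*441 = 441/4 ≈ 110.25)
M(1, 68) - h = 1 - 1*441/4 = 1 - 441/4 = -437/4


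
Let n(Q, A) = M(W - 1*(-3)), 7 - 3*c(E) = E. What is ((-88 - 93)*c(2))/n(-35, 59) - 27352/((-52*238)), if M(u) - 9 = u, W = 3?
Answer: -19172/1071 ≈ -17.901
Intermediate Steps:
c(E) = 7/3 - E/3
M(u) = 9 + u
n(Q, A) = 15 (n(Q, A) = 9 + (3 - 1*(-3)) = 9 + (3 + 3) = 9 + 6 = 15)
((-88 - 93)*c(2))/n(-35, 59) - 27352/((-52*238)) = ((-88 - 93)*(7/3 - ⅓*2))/15 - 27352/((-52*238)) = -181*(7/3 - ⅔)*(1/15) - 27352/(-12376) = -181*5/3*(1/15) - 27352*(-1/12376) = -905/3*1/15 + 263/119 = -181/9 + 263/119 = -19172/1071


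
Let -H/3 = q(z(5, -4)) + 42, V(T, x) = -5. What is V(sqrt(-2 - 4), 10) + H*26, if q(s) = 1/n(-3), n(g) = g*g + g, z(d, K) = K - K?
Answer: -3294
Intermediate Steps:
z(d, K) = 0
n(g) = g + g**2 (n(g) = g**2 + g = g + g**2)
q(s) = 1/6 (q(s) = 1/(-3*(1 - 3)) = 1/(-3*(-2)) = 1/6)
H = -253/2 (H = -3*(1/6 + 42) = -3*253/6 = -253/2 ≈ -126.50)
V(sqrt(-2 - 4), 10) + H*26 = -5 - 253/2*26 = -5 - 3289 = -3294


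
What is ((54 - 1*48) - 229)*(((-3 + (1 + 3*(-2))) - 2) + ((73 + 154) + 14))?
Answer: -51513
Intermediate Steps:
((54 - 1*48) - 229)*(((-3 + (1 + 3*(-2))) - 2) + ((73 + 154) + 14)) = ((54 - 48) - 229)*(((-3 + (1 - 6)) - 2) + (227 + 14)) = (6 - 229)*(((-3 - 5) - 2) + 241) = -223*((-8 - 2) + 241) = -223*(-10 + 241) = -223*231 = -51513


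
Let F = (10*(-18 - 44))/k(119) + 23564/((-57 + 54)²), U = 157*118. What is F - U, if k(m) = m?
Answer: -17042810/1071 ≈ -15913.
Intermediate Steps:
U = 18526
F = 2798536/1071 (F = (10*(-18 - 44))/119 + 23564/((-57 + 54)²) = (10*(-62))*(1/119) + 23564/((-3)²) = -620*1/119 + 23564/9 = -620/119 + 23564*(⅑) = -620/119 + 23564/9 = 2798536/1071 ≈ 2613.0)
F - U = 2798536/1071 - 1*18526 = 2798536/1071 - 18526 = -17042810/1071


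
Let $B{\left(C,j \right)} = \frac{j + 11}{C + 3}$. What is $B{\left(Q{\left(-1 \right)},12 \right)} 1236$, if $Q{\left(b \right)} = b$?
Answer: $14214$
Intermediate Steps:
$B{\left(C,j \right)} = \frac{11 + j}{3 + C}$
$B{\left(Q{\left(-1 \right)},12 \right)} 1236 = \frac{11 + 12}{3 - 1} \cdot 1236 = \frac{1}{2} \cdot 23 \cdot 1236 = \frac{23}{2} \cdot 1236 = 14214$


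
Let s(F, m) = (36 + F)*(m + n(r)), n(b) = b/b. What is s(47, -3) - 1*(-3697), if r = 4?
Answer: 3531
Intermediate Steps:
n(b) = 1
s(F, m) = (1 + m)*(36 + F) (s(F, m) = (36 + F)*(m + 1) = (36 + F)*(1 + m) = (1 + m)*(36 + F))
s(47, -3) - 1*(-3697) = (36 + 47 + 36*(-3) + 47*(-3)) - 1*(-3697) = (36 + 47 - 108 - 141) + 3697 = -166 + 3697 = 3531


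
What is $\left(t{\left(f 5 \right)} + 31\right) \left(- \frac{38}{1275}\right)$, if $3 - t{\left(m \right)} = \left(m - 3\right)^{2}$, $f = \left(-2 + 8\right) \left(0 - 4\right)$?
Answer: $\frac{114722}{255} \approx 449.89$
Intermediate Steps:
$f = -24$ ($f = 6 \left(-4\right) = -24$)
$t{\left(m \right)} = 3 - \left(-3 + m\right)^{2}$ ($t{\left(m \right)} = 3 - \left(m - 3\right)^{2} = 3 - \left(-3 + m\right)^{2}$)
$\left(t{\left(f 5 \right)} + 31\right) \left(- \frac{38}{1275}\right) = \left(\left(3 - \left(-3 - 120\right)^{2}\right) + 31\right) \left(- \frac{38}{1275}\right) = \left(\left(3 - \left(-3 - 120\right)^{2}\right) + 31\right) \left(\left(-38\right) \frac{1}{1275}\right) = \left(\left(3 - \left(-123\right)^{2}\right) + 31\right) \left(- \frac{38}{1275}\right) = \left(\left(3 - 15129\right) + 31\right) \left(- \frac{38}{1275}\right) = \left(-15126 + 31\right) \left(- \frac{38}{1275}\right) = \left(-15095\right) \left(- \frac{38}{1275}\right) = \frac{114722}{255}$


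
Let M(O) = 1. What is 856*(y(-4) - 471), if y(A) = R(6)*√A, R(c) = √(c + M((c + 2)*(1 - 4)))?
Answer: -403176 + 1712*I*√7 ≈ -4.0318e+5 + 4529.5*I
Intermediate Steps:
R(c) = √(1 + c) (R(c) = √(c + 1) = √(1 + c))
y(A) = √7*√A (y(A) = √(1 + 6)*√A = √7*√A)
856*(y(-4) - 471) = 856*(√7*√(-4) - 471) = 856*(√7*(2*I) - 471) = 856*(2*I*√7 - 471) = 856*(-471 + 2*I*√7) = -403176 + 1712*I*√7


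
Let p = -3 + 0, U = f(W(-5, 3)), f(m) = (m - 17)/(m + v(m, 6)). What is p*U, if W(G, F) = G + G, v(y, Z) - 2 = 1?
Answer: -81/7 ≈ -11.571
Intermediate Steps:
v(y, Z) = 3 (v(y, Z) = 2 + 1 = 3)
W(G, F) = 2*G
f(m) = (-17 + m)/(3 + m) (f(m) = (m - 17)/(m + 3) = (-17 + m)/(3 + m))
U = 27/7 (U = (-17 + 2*(-5))/(3 + 2*(-5)) = (-17 - 10)/(3 - 10) = -27/(-7) = -⅐*(-27) = 27/7 ≈ 3.8571)
p = -3
p*U = -3*27/7 = -81/7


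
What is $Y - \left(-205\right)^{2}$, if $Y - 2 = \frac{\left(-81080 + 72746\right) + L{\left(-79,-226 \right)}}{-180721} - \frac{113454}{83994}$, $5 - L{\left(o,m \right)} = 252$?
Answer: $- \frac{106317842851387}{2529913279} \approx -42024.0$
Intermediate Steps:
$L{\left(o,m \right)} = -247$ ($L{\left(o,m \right)} = 5 - 252 = -247$)
$Y = \frac{1762698588}{2529913279}$ ($Y = 2 - \left(\frac{18909}{13999} - \frac{\left(-81080 + 72746\right) - 247}{-180721}\right) = 2 - \left(\frac{18909}{13999} - \left(-8334 - 247\right) \left(- \frac{1}{180721}\right)\right) = 2 - \frac{3297127970}{2529913279} = \frac{1762698588}{2529913279} \approx 0.69674$)
$Y - \left(-205\right)^{2} = \frac{1762698588}{2529913279} - \left(-205\right)^{2} = \frac{1762698588}{2529913279} - 42025 = - \frac{106317842851387}{2529913279}$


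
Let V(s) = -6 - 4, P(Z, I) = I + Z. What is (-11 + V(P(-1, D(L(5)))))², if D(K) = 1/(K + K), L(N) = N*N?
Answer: 441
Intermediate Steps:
L(N) = N²
D(K) = 1/(2*K)
V(s) = -10
(-11 + V(P(-1, D(L(5)))))² = (-11 - 10)² = (-21)² = 441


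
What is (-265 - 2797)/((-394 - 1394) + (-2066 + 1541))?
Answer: 3062/2313 ≈ 1.3238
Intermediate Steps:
(-265 - 2797)/((-394 - 1394) + (-2066 + 1541)) = -3062/(-1788 - 525) = -3062/(-2313) = -3062*(-1/2313) = 3062/2313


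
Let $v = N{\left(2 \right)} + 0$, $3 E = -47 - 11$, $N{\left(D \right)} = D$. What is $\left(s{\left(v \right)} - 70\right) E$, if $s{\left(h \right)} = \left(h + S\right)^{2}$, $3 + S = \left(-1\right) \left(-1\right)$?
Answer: $\frac{4060}{3} \approx 1353.3$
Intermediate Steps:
$S = -2$ ($S = -3 - -1 = -3 + 1 = -2$)
$E = - \frac{58}{3}$ ($E = \frac{-47 - 11}{3} = \frac{1}{3} \left(-58\right) = - \frac{58}{3} \approx -19.333$)
$v = 2$ ($v = 2 + 0 = 2$)
$s{\left(h \right)} = \left(-2 + h\right)^{2}$ ($s{\left(h \right)} = \left(h - 2\right)^{2} = \left(-2 + h\right)^{2}$)
$\left(s{\left(v \right)} - 70\right) E = \left(\left(-2 + 2\right)^{2} - 70\right) \left(- \frac{58}{3}\right) = \left(0^{2} - 70\right) \left(- \frac{58}{3}\right) = \left(0 - 70\right) \left(- \frac{58}{3}\right) = \left(-70\right) \left(- \frac{58}{3}\right) = \frac{4060}{3}$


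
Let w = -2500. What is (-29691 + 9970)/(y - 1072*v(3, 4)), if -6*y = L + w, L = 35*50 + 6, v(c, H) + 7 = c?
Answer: -19721/4412 ≈ -4.4699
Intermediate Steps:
v(c, H) = -7 + c
L = 1756 (L = 1750 + 6 = 1756)
y = 124 (y = -(1756 - 2500)/6 = -1/6*(-744) = 124)
(-29691 + 9970)/(y - 1072*v(3, 4)) = (-29691 + 9970)/(124 - 1072*(-7 + 3)) = -19721/(124 - 1072*(-4)) = -19721/(124 + 4288) = -19721/4412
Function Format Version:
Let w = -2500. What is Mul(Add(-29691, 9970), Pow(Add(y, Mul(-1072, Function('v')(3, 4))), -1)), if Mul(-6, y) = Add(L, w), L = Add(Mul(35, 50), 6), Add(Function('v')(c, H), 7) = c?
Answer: Rational(-19721, 4412) ≈ -4.4699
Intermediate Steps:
Function('v')(c, H) = Add(-7, c)
L = 1756 (L = Add(1750, 6) = 1756)
y = 124 (y = Mul(Rational(-1, 6), Add(1756, -2500)) = Mul(Rational(-1, 6), -744) = 124)
Mul(Add(-29691, 9970), Pow(Add(y, Mul(-1072, Function('v')(3, 4))), -1)) = Mul(Add(-29691, 9970), Pow(Add(124, Mul(-1072, Add(-7, 3))), -1)) = Mul(-19721, Pow(Add(124, Mul(-1072, -4)), -1)) = Mul(-19721, Pow(Add(124, 4288), -1)) = Mul(-19721, Pow(4412, -1)) = Mul(-19721, Rational(1, 4412)) = Rational(-19721, 4412)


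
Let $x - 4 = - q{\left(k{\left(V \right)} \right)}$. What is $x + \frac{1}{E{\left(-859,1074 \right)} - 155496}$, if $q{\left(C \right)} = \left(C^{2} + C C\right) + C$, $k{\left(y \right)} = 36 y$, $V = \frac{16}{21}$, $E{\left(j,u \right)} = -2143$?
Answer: $- \frac{11803377813}{7724311} \approx -1528.1$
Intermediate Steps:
$V = \frac{16}{21}$ ($V = 16 \cdot \frac{1}{21} = \frac{16}{21} \approx 0.7619$)
$q{\left(C \right)} = C + 2 C^{2}$ ($q{\left(C \right)} = \left(C^{2} + C^{2}\right) + C = 2 C^{2} + C = C + 2 C^{2}$)
$x = - \frac{74876}{49}$ ($x = 4 - 36 \cdot \frac{16}{21} \left(1 + 2 \cdot 36 \cdot \frac{16}{21}\right) = 4 - \frac{192 \left(1 + 2 \cdot \frac{192}{7}\right)}{7} = 4 - \frac{192 \left(1 + \frac{384}{7}\right)}{7} = 4 - \frac{192}{7} \cdot \frac{391}{7} = 4 - \frac{75072}{49} = - \frac{74876}{49} \approx -1528.1$)
$x + \frac{1}{E{\left(-859,1074 \right)} - 155496} = - \frac{74876}{49} + \frac{1}{-2143 - 155496} = - \frac{74876}{49} + \frac{1}{-157639} = - \frac{74876}{49} - \frac{1}{157639} = - \frac{11803377813}{7724311}$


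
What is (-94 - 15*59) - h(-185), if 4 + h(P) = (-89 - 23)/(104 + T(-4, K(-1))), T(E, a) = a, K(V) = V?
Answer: -100313/103 ≈ -973.91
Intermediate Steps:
h(P) = -524/103 (h(P) = -4 + (-89 - 23)/(104 - 1) = -4 - 112/103 = -524/103)
(-94 - 15*59) - h(-185) = (-94 - 15*59) - 1*(-524/103) = (-94 - 885) + 524/103 = -979 + 524/103 = -100313/103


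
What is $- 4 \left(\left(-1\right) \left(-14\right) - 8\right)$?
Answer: $-24$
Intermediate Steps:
$- 4 \left(\left(-1\right) \left(-14\right) - 8\right) = - 4 \left(14 - 8\right) = \left(-4\right) 6 = -24$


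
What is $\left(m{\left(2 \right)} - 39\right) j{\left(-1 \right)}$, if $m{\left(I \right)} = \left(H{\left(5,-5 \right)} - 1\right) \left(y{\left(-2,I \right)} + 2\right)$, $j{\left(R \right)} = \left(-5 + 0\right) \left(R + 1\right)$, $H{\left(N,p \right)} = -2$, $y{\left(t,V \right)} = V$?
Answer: $0$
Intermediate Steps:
$j{\left(R \right)} = -5 - 5 R$ ($j{\left(R \right)} = - 5 \left(1 + R\right) = -5 - 5 R$)
$m{\left(I \right)} = -6 - 3 I$ ($m{\left(I \right)} = \left(-2 - 1\right) \left(I + 2\right) = - 3 \left(2 + I\right) = -6 - 3 I$)
$\left(m{\left(2 \right)} - 39\right) j{\left(-1 \right)} = \left(\left(-6 - 6\right) - 39\right) \left(-5 - -5\right) = \left(\left(-6 - 6\right) - 39\right) \left(-5 + 5\right) = \left(-12 - 39\right) 0 = \left(-51\right) 0 = 0$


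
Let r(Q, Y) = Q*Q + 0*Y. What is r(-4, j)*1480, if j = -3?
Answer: 23680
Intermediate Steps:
r(Q, Y) = Q² (r(Q, Y) = Q² + 0 = Q²)
r(-4, j)*1480 = (-4)²*1480 = 16*1480 = 23680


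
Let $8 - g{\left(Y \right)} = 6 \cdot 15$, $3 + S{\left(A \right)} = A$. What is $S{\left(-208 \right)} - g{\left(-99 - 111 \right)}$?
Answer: $-129$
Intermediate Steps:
$S{\left(A \right)} = -3 + A$
$g{\left(Y \right)} = -82$ ($g{\left(Y \right)} = 8 - 6 \cdot 15 = 8 - 90 = -82$)
$S{\left(-208 \right)} - g{\left(-99 - 111 \right)} = \left(-3 - 208\right) - -82 = -211 + 82 = -129$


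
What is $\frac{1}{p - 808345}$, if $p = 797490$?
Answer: $- \frac{1}{10855} \approx -9.2123 \cdot 10^{-5}$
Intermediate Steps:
$\frac{1}{p - 808345} = \frac{1}{797490 - 808345} = \frac{1}{-10855} = - \frac{1}{10855}$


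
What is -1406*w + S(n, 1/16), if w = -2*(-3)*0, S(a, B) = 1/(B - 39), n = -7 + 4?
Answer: -16/623 ≈ -0.025682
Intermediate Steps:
n = -3
S(a, B) = 1/(-39 + B)
w = 0 (w = 6*0 = 0)
-1406*w + S(n, 1/16) = -1406*0 + 1/(-39 + 1/16) = 0 + 1/(-39 + 1*(1/16)) = 0 + 1/(-39 + 1/16) = 0 + 1/(-623/16) = 0 - 16/623 = -16/623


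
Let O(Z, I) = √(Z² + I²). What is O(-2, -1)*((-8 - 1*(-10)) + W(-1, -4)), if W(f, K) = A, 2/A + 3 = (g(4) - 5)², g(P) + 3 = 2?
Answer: 68*√5/33 ≈ 4.6077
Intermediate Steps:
g(P) = -1 (g(P) = -3 + 2 = -1)
A = 2/33 (A = 2/(-3 + (-1 - 5)²) = 2/(-3 + (-6)²) = 2/(-3 + 36) = 2/33 ≈ 0.060606)
W(f, K) = 2/33
O(Z, I) = √(I² + Z²)
O(-2, -1)*((-8 - 1*(-10)) + W(-1, -4)) = √((-1)² + (-2)²)*((-8 - 1*(-10)) + 2/33) = √(1 + 4)*((-8 + 10) + 2/33) = √5*(2 + 2/33) = √5*(68/33) = 68*√5/33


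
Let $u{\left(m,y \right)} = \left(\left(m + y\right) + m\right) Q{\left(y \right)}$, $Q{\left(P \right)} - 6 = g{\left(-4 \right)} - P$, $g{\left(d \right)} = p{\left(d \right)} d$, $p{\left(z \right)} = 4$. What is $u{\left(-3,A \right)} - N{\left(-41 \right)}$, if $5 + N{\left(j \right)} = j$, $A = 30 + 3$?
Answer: $-1115$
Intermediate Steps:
$A = 33$
$N{\left(j \right)} = -5 + j$
$g{\left(d \right)} = 4 d$
$Q{\left(P \right)} = -10 - P$ ($Q{\left(P \right)} = 6 - \left(16 + P\right) = -10 - P$)
$u{\left(m,y \right)} = \left(-10 - y\right) \left(y + 2 m\right)$ ($u{\left(m,y \right)} = \left(\left(m + y\right) + m\right) \left(-10 - y\right) = \left(y + 2 m\right) \left(-10 - y\right) = \left(-10 - y\right) \left(y + 2 m\right)$)
$u{\left(-3,A \right)} - N{\left(-41 \right)} = - \left(10 + 33\right) \left(33 + 2 \left(-3\right)\right) - \left(-5 - 41\right) = \left(-1\right) 43 \left(33 - 6\right) - -46 = \left(-1\right) 43 \cdot 27 + 46 = -1161 + 46 = -1115$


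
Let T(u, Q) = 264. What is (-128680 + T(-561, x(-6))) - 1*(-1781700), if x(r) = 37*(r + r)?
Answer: 1653284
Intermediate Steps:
x(r) = 74*r (x(r) = 37*(2*r) = 74*r)
(-128680 + T(-561, x(-6))) - 1*(-1781700) = (-128680 + 264) - 1*(-1781700) = -128416 + 1781700 = 1653284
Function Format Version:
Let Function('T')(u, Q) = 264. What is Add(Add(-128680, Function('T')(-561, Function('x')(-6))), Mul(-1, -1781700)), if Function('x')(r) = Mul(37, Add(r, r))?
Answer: 1653284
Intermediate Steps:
Function('x')(r) = Mul(74, r) (Function('x')(r) = Mul(37, Mul(2, r)) = Mul(74, r))
Add(Add(-128680, Function('T')(-561, Function('x')(-6))), Mul(-1, -1781700)) = Add(Add(-128680, 264), Mul(-1, -1781700)) = Add(-128416, 1781700) = 1653284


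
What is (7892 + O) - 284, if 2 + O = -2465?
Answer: 5141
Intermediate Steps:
O = -2467 (O = -2 - 2465 = -2467)
(7892 + O) - 284 = (7892 - 2467) - 284 = 5425 - 284 = 5141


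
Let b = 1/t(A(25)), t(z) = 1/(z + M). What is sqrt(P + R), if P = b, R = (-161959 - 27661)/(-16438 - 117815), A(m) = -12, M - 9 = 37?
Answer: sqrt(70918729574)/44751 ≈ 5.9508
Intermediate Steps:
M = 46 (M = 9 + 37 = 46)
t(z) = 1/(46 + z) (t(z) = 1/(z + 46) = 1/(46 + z))
R = 189620/134253 (R = -189620/(-134253) = -189620*(-1/134253) = 189620/134253 ≈ 1.4124)
b = 34 (b = 1/(1/(46 - 12)) = 1/(1/34) = 34)
P = 34
sqrt(P + R) = sqrt(34 + 189620/134253) = sqrt(4754222/134253) = sqrt(70918729574)/44751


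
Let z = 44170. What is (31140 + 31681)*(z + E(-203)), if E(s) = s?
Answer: 2762050907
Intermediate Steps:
(31140 + 31681)*(z + E(-203)) = (31140 + 31681)*(44170 - 203) = 62821*43967 = 2762050907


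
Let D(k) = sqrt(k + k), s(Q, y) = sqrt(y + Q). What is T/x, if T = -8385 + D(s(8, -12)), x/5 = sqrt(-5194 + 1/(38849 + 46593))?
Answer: I*sqrt(37917941795174)*(8385 - sqrt(2)*(1 + I))/2218928735 ≈ 0.0039246 + 23.265*I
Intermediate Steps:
s(Q, y) = sqrt(Q + y)
D(k) = sqrt(2)*sqrt(k) (D(k) = sqrt(2*k) = sqrt(2)*sqrt(k))
x = 5*I*sqrt(37917941795174)/85442 (x = 5*sqrt(-5194 + 1/(38849 + 46593)) = 5*sqrt(-5194 + 1/85442) = 5*sqrt(-443785747/85442) = 5*(I*sqrt(37917941795174)/85442) = 5*I*sqrt(37917941795174)/85442 ≈ 360.35*I)
T = -8385 + sqrt(2)*(1 + I) (T = -8385 + sqrt(2)*sqrt(sqrt(8 - 12)) = -8385 + sqrt(2)*sqrt(sqrt(-4)) = -8385 + sqrt(2)*sqrt(2*I) = -8385 + sqrt(2)*(1 + I) ≈ -8383.6 + 1.4142*I)
T/x = (-8385 + sqrt(2)*(1 + I))/((5*I*sqrt(37917941795174)/85442)) = (-8385 + sqrt(2)*(1 + I))*(-I*sqrt(37917941795174)/2218928735) = -I*sqrt(37917941795174)*(-8385 + sqrt(2)*(1 + I))/2218928735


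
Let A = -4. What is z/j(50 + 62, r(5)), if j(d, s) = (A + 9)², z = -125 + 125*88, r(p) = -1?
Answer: 435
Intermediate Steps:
z = 10875 (z = -125 + 11000 = 10875)
j(d, s) = 25 (j(d, s) = (-4 + 9)² = 5² = 25)
z/j(50 + 62, r(5)) = 10875/25 = 10875*(1/25) = 435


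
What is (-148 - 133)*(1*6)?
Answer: -1686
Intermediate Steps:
(-148 - 133)*(1*6) = -281*6 = -1686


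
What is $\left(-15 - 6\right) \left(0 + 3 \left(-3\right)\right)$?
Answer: $189$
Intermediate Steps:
$\left(-15 - 6\right) \left(0 + 3 \left(-3\right)\right) = - 21 \left(0 - 9\right) = \left(-21\right) \left(-9\right) = 189$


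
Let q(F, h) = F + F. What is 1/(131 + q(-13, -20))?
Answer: 1/105 ≈ 0.0095238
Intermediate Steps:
q(F, h) = 2*F
1/(131 + q(-13, -20)) = 1/(131 + 2*(-13)) = 1/(131 - 26) = 1/105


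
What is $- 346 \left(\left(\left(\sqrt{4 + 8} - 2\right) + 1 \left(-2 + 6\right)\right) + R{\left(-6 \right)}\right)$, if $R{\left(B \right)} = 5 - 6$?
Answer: $-346 - 692 \sqrt{3} \approx -1544.6$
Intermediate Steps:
$R{\left(B \right)} = -1$ ($R{\left(B \right)} = 5 - 6 = -1$)
$- 346 \left(\left(\left(\sqrt{4 + 8} - 2\right) + 1 \left(-2 + 6\right)\right) + R{\left(-6 \right)}\right) = - 346 \left(\left(\left(\sqrt{4 + 8} - 2\right) + 1 \left(-2 + 6\right)\right) - 1\right) = - 346 \left(\left(\left(\sqrt{12} - 2\right) + 1 \cdot 4\right) - 1\right) = - 346 \left(\left(\left(2 \sqrt{3} - 2\right) + 4\right) - 1\right) = - 346 \left(\left(\left(-2 + 2 \sqrt{3}\right) + 4\right) - 1\right) = - 346 \left(\left(2 + 2 \sqrt{3}\right) - 1\right) = - 346 \left(1 + 2 \sqrt{3}\right) = -346 - 692 \sqrt{3}$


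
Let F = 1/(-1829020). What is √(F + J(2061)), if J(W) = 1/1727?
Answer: √1442975612454805/1579358770 ≈ 0.024052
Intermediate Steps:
J(W) = 1/1727
F = -1/1829020 ≈ -5.4674e-7
√(F + J(2061)) = √(-1/1829020 + 1/1727) = √(1827293/3158717540) = √1442975612454805/1579358770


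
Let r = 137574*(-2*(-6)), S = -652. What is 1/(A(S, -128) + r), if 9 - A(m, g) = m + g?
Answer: 1/1651677 ≈ 6.0545e-7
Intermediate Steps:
r = 1650888 (r = 137574*12 = 1650888)
A(m, g) = 9 - g - m (A(m, g) = 9 - (m + g) = 9 - (g + m) = 9 + (-g - m) = 9 - g - m)
1/(A(S, -128) + r) = 1/((9 - 1*(-128) - 1*(-652)) + 1650888) = 1/((9 + 128 + 652) + 1650888) = 1/(789 + 1650888) = 1/1651677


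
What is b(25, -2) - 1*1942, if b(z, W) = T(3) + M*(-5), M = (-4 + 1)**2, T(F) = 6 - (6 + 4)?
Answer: -1991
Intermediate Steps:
T(F) = -4 (T(F) = 6 - 1*10 = 6 - 10 = -4)
M = 9 (M = (-3)**2 = 9)
b(z, W) = -49 (b(z, W) = -4 + 9*(-5) = -4 - 45 = -49)
b(25, -2) - 1*1942 = -49 - 1*1942 = -49 - 1942 = -1991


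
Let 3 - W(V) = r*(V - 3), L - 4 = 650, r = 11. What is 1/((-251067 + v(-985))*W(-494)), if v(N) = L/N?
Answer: -197/270548004006 ≈ -7.2815e-10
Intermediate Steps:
L = 654 (L = 4 + 650 = 654)
W(V) = 36 - 11*V (W(V) = 3 - 11*(V - 3) = 3 - 11*(-3 + V) = 3 - (-33 + 11*V) = 3 + (33 - 11*V) = 36 - 11*V)
v(N) = 654/N
1/((-251067 + v(-985))*W(-494)) = 1/((-251067 + 654/(-985))*(36 - 11*(-494))) = 1/((-251067 + 654*(-1/985))*(36 + 5434)) = 1/(-251067 - 654/985*5470) = (1/5470)/(-247301649/985) = -985/247301649*1/5470 = -197/270548004006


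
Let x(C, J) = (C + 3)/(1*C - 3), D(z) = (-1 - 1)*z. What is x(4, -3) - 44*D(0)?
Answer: 7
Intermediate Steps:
D(z) = -2*z
x(C, J) = (3 + C)/(-3 + C) (x(C, J) = (3 + C)/(C - 3) = (3 + C)/(-3 + C))
x(4, -3) - 44*D(0) = (3 + 4)/(-3 + 4) - 44*(-2*0) = 7/1 - 44*0 = 1*7 - 22*0 = 7 + 0 = 7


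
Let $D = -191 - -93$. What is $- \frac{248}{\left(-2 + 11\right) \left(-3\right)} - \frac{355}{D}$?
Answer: $\frac{33889}{2646} \approx 12.808$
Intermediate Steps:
$D = -98$ ($D = -191 + 93 = -98$)
$- \frac{248}{\left(-2 + 11\right) \left(-3\right)} - \frac{355}{D} = - \frac{248}{\left(-2 + 11\right) \left(-3\right)} - \frac{355}{-98} = - \frac{248}{9 \left(-3\right)} - - \frac{355}{98} = - \frac{248}{-27} + \frac{355}{98} = \left(-248\right) \left(- \frac{1}{27}\right) + \frac{355}{98} = \frac{248}{27} + \frac{355}{98} = \frac{33889}{2646}$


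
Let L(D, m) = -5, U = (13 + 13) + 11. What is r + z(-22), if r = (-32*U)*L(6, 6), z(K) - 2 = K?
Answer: 5900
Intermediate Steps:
U = 37 (U = 26 + 11 = 37)
z(K) = 2 + K
r = 5920 (r = -32*37*(-5) = -1184*(-5) = 5920)
r + z(-22) = 5920 + (2 - 22) = 5920 - 20 = 5900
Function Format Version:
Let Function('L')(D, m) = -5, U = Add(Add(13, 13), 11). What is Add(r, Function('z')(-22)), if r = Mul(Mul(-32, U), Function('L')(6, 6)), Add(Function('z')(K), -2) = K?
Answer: 5900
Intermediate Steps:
U = 37 (U = Add(26, 11) = 37)
Function('z')(K) = Add(2, K)
r = 5920 (r = Mul(Mul(-32, 37), -5) = Mul(-1184, -5) = 5920)
Add(r, Function('z')(-22)) = Add(5920, Add(2, -22)) = Add(5920, -20) = 5900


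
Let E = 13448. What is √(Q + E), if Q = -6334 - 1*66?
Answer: 2*√1762 ≈ 83.952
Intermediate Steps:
Q = -6400 (Q = -6334 - 66 = -6400)
√(Q + E) = √(-6400 + 13448) = √7048 = 2*√1762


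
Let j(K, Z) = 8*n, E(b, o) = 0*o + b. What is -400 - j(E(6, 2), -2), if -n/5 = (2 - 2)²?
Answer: -400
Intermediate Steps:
n = 0 (n = -5*(2 - 2)² = -5*0² = -5*0 = 0)
E(b, o) = b (E(b, o) = 0 + b = b)
j(K, Z) = 0 (j(K, Z) = 8*0 = 0)
-400 - j(E(6, 2), -2) = -400 - 1*0 = -400 + 0 = -400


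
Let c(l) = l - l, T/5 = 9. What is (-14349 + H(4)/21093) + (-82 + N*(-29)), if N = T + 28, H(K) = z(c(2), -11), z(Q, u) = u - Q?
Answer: -349046975/21093 ≈ -16548.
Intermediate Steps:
T = 45 (T = 5*9 = 45)
c(l) = 0
H(K) = -11 (H(K) = -11 - 1*0 = -11 + 0 = -11)
N = 73 (N = 45 + 28 = 73)
(-14349 + H(4)/21093) + (-82 + N*(-29)) = (-14349 - 11/21093) + (-82 + 73*(-29)) = (-14349 - 11*1/21093) + (-82 - 2117) = (-14349 - 11/21093) - 2199 = -302663468/21093 - 2199 = -349046975/21093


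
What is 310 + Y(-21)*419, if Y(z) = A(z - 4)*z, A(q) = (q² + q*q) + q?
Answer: -10778465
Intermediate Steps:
A(q) = q + 2*q² (A(q) = (q² + q²) + q = 2*q² + q = q + 2*q²)
Y(z) = z*(-7 + 2*z)*(-4 + z) (Y(z) = ((z - 4)*(1 + 2*(z - 4)))*z = ((-4 + z)*(1 + 2*(-4 + z)))*z = ((-4 + z)*(1 + (-8 + 2*z)))*z = ((-4 + z)*(-7 + 2*z))*z = ((-7 + 2*z)*(-4 + z))*z = z*(-7 + 2*z)*(-4 + z))
310 + Y(-21)*419 = 310 - 21*(-7 + 2*(-21))*(-4 - 21)*419 = 310 - 21*(-7 - 42)*(-25)*419 = 310 - 21*(-49)*(-25)*419 = 310 - 25725*419 = 310 - 10778775 = -10778465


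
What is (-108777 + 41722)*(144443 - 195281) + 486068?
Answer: 3409428158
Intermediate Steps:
(-108777 + 41722)*(144443 - 195281) + 486068 = -67055*(-50838) + 486068 = 3408942090 + 486068 = 3409428158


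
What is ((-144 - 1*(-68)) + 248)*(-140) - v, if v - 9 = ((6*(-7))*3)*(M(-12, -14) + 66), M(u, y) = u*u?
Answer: 2371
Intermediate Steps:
M(u, y) = u²
v = -26451 (v = 9 + ((6*(-7))*3)*((-12)² + 66) = 9 + (-42*3)*(144 + 66) = 9 - 126*210 = 9 - 26460 = -26451)
((-144 - 1*(-68)) + 248)*(-140) - v = ((-144 - 1*(-68)) + 248)*(-140) - 1*(-26451) = ((-144 + 68) + 248)*(-140) + 26451 = (-76 + 248)*(-140) + 26451 = 172*(-140) + 26451 = -24080 + 26451 = 2371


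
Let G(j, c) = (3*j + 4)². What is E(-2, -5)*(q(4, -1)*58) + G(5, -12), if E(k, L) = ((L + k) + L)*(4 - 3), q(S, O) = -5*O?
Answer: -3119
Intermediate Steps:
E(k, L) = k + 2*L (E(k, L) = (k + 2*L)*1 = k + 2*L)
G(j, c) = (4 + 3*j)²
E(-2, -5)*(q(4, -1)*58) + G(5, -12) = (-2 + 2*(-5))*(-5*(-1)*58) + (4 + 3*5)² = (-2 - 10)*(5*58) + (4 + 15)² = -12*290 + 19² = -3480 + 361 = -3119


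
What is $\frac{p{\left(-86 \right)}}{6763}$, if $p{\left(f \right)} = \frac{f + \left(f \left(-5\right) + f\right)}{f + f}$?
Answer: $- \frac{3}{13526} \approx -0.00022179$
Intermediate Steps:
$p{\left(f \right)} = - \frac{3}{2}$ ($p{\left(f \right)} = \frac{f + \left(- 5 f + f\right)}{2 f} = \left(f - 4 f\right) \frac{1}{2 f} = - 3 f \frac{1}{2 f} = - \frac{3}{2}$)
$\frac{p{\left(-86 \right)}}{6763} = - \frac{3}{2 \cdot 6763} = \left(- \frac{3}{2}\right) \frac{1}{6763} = - \frac{3}{13526}$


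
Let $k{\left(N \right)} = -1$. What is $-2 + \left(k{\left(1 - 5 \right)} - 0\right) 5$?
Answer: $-7$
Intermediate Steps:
$-2 + \left(k{\left(1 - 5 \right)} - 0\right) 5 = -2 + \left(-1 - 0\right) 5 = -2 + \left(-1 + 0\right) 5 = -2 - 5 = -7$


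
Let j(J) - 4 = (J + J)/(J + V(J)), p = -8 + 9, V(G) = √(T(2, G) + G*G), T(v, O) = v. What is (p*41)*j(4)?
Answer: -492 + 492*√2 ≈ 203.79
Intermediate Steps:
V(G) = √(2 + G²) (V(G) = √(2 + G*G) = √(2 + G²))
p = 1
j(J) = 4 + 2*J/(J + √(2 + J²)) (j(J) = 4 + (J + J)/(J + √(2 + J²)) = 4 + (2*J)/(J + √(2 + J²)) = 4 + 2*J/(J + √(2 + J²)))
(p*41)*j(4) = (1*41)*(2*(2*√(2 + 4²) + 3*4)/(4 + √(2 + 4²))) = 41*(2*(2*√(2 + 16) + 12)/(4 + √(2 + 16))) = 41*(2*(2*√18 + 12)/(4 + √18)) = 41*(2*(2*(3*√2) + 12)/(4 + 3*√2)) = 41*(2*(6*√2 + 12)/(4 + 3*√2)) = 41*(2*(12 + 6*√2)/(4 + 3*√2)) = 82*(12 + 6*√2)/(4 + 3*√2)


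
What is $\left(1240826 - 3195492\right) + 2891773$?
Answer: $937107$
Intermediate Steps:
$\left(1240826 - 3195492\right) + 2891773 = -1954666 + 2891773 = 937107$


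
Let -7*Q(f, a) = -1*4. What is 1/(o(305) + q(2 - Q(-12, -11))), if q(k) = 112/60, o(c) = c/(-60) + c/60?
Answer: 15/28 ≈ 0.53571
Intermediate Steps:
Q(f, a) = 4/7 (Q(f, a) = -(-1)*4/7 = -1/7*(-4) = 4/7)
o(c) = 0 (o(c) = c*(-1/60) + c*(1/60) = -c/60 + c/60 = 0)
q(k) = 28/15 (q(k) = 112*(1/60) = 28/15)
1/(o(305) + q(2 - Q(-12, -11))) = 1/(0 + 28/15) = 1/(28/15) = 15/28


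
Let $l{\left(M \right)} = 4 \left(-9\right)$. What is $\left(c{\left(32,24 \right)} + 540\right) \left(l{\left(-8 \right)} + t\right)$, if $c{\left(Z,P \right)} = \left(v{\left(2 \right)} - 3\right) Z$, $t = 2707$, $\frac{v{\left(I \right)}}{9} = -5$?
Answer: $-2660316$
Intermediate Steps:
$l{\left(M \right)} = -36$
$v{\left(I \right)} = -45$ ($v{\left(I \right)} = 9 \left(-5\right) = -45$)
$c{\left(Z,P \right)} = - 48 Z$ ($c{\left(Z,P \right)} = \left(-45 - 3\right) Z = - 48 Z$)
$\left(c{\left(32,24 \right)} + 540\right) \left(l{\left(-8 \right)} + t\right) = \left(\left(-48\right) 32 + 540\right) \left(-36 + 2707\right) = \left(-1536 + 540\right) 2671 = \left(-996\right) 2671 = -2660316$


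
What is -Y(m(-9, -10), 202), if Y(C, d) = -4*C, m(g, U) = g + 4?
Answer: -20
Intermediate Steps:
m(g, U) = 4 + g
-Y(m(-9, -10), 202) = -(-4)*(4 - 9) = -(-4)*(-5) = -1*20 = -20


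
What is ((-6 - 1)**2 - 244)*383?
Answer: -74685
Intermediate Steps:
((-6 - 1)**2 - 244)*383 = ((-7)**2 - 244)*383 = (49 - 244)*383 = -195*383 = -74685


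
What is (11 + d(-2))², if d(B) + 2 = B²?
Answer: 169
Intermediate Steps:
d(B) = -2 + B²
(11 + d(-2))² = (11 + (-2 + (-2)²))² = (11 + (-2 + 4))² = (11 + 2)² = 13² = 169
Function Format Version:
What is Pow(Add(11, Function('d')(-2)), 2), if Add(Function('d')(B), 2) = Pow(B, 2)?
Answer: 169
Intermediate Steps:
Function('d')(B) = Add(-2, Pow(B, 2))
Pow(Add(11, Function('d')(-2)), 2) = Pow(Add(11, Add(-2, Pow(-2, 2))), 2) = Pow(Add(11, Add(-2, 4)), 2) = Pow(Add(11, 2), 2) = Pow(13, 2) = 169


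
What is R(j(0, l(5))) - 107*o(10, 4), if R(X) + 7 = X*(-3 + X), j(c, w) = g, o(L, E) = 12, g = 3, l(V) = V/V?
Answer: -1291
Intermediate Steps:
l(V) = 1
j(c, w) = 3
R(X) = -7 + X*(-3 + X)
R(j(0, l(5))) - 107*o(10, 4) = (-7 + 3² - 3*3) - 107*12 = (-7 + 9 - 9) - 1284 = -7 - 1284 = -1291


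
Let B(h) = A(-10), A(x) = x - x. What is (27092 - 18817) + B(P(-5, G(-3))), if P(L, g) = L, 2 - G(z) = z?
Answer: 8275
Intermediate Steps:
G(z) = 2 - z
A(x) = 0
B(h) = 0
(27092 - 18817) + B(P(-5, G(-3))) = (27092 - 18817) + 0 = 8275 + 0 = 8275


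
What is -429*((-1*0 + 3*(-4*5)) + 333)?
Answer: -117117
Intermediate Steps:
-429*((-1*0 + 3*(-4*5)) + 333) = -429*((0 + 3*(-20)) + 333) = -429*((0 - 60) + 333) = -429*(-60 + 333) = -429*273 = -117117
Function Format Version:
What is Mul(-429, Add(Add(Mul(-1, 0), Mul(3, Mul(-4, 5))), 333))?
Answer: -117117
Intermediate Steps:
Mul(-429, Add(Add(Mul(-1, 0), Mul(3, Mul(-4, 5))), 333)) = Mul(-429, Add(Add(0, Mul(3, -20)), 333)) = Mul(-429, Add(Add(0, -60), 333)) = Mul(-429, Add(-60, 333)) = Mul(-429, 273) = -117117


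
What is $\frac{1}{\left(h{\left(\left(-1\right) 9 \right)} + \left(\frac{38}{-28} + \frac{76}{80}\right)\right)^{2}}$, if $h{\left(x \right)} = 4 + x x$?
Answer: $\frac{19600}{140256649} \approx 0.00013974$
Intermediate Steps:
$h{\left(x \right)} = 4 + x^{2}$
$\frac{1}{\left(h{\left(\left(-1\right) 9 \right)} + \left(\frac{38}{-28} + \frac{76}{80}\right)\right)^{2}} = \frac{1}{\left(\left(4 + \left(\left(-1\right) 9\right)^{2}\right) + \left(\frac{38}{-28} + \frac{76}{80}\right)\right)^{2}} = \frac{1}{\left(\left(4 + \left(-9\right)^{2}\right) + \left(38 \left(- \frac{1}{28}\right) + 76 \cdot \frac{1}{80}\right)\right)^{2}} = \frac{1}{\left(\left(4 + 81\right) + \left(- \frac{19}{14} + \frac{19}{20}\right)\right)^{2}} = \frac{1}{\left(85 - \frac{57}{140}\right)^{2}} = \frac{1}{\left(\frac{11843}{140}\right)^{2}} = \frac{1}{\frac{140256649}{19600}} = \frac{19600}{140256649}$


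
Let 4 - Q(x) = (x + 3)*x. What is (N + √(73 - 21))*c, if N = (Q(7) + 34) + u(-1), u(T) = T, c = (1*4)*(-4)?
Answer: 528 - 32*√13 ≈ 412.62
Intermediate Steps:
c = -16 (c = 4*(-4) = -16)
Q(x) = 4 - x*(3 + x) (Q(x) = 4 - (x + 3)*x = 4 - (3 + x)*x = 4 - x*(3 + x))
N = -33 (N = ((4 - 1*7² - 3*7) + 34) - 1 = ((4 - 1*49 - 21) + 34) - 1 = ((4 - 49 - 21) + 34) - 1 = (-66 + 34) - 1 = -32 - 1 = -33)
(N + √(73 - 21))*c = (-33 + √(73 - 21))*(-16) = (-33 + √52)*(-16) = (-33 + 2*√13)*(-16) = 528 - 32*√13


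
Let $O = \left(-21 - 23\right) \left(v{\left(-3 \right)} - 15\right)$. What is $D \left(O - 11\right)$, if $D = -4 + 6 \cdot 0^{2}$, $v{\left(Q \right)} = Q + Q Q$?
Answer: $-1540$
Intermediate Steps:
$v{\left(Q \right)} = Q + Q^{2}$
$O = 396$ ($O = \left(-21 - 23\right) \left(- 3 \left(1 - 3\right) - 15\right) = - 44 \left(\left(-3\right) \left(-2\right) - 15\right) = - 44 \left(6 - 15\right) = \left(-44\right) \left(-9\right) = 396$)
$D = -4$ ($D = -4 + 6 \cdot 0 = -4 + 0 = -4$)
$D \left(O - 11\right) = - 4 \left(396 - 11\right) = \left(-4\right) 385 = -1540$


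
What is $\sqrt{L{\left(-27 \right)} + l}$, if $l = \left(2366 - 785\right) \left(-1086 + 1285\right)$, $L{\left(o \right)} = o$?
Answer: $4 \sqrt{19662} \approx 560.88$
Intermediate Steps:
$l = 314619$ ($l = 1581 \cdot 199 = 314619$)
$\sqrt{L{\left(-27 \right)} + l} = \sqrt{-27 + 314619} = \sqrt{314592} = 4 \sqrt{19662}$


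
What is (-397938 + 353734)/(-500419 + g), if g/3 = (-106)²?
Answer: 44204/466711 ≈ 0.094714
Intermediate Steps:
g = 33708 (g = 3*(-106)² = 3*11236 = 33708)
(-397938 + 353734)/(-500419 + g) = (-397938 + 353734)/(-500419 + 33708) = -44204/(-466711) = -44204*(-1/466711) = 44204/466711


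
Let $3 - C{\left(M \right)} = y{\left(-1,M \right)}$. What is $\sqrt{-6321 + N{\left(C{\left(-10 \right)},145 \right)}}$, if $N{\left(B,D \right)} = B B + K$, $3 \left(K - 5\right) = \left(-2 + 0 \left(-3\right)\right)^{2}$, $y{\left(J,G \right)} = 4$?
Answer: $\frac{i \sqrt{56823}}{3} \approx 79.459 i$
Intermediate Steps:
$C{\left(M \right)} = -1$ ($C{\left(M \right)} = 3 - 4 = -1$)
$K = \frac{19}{3}$ ($K = 5 + \frac{\left(-2 + 0 \left(-3\right)\right)^{2}}{3} = 5 + \frac{\left(-2 + 0\right)^{2}}{3} = 5 + \frac{\left(-2\right)^{2}}{3} = 5 + \frac{1}{3} \cdot 4 = 5 + \frac{4}{3} = \frac{19}{3} \approx 6.3333$)
$N{\left(B,D \right)} = \frac{19}{3} + B^{2}$ ($N{\left(B,D \right)} = B B + \frac{19}{3} = B^{2} + \frac{19}{3} = \frac{19}{3} + B^{2}$)
$\sqrt{-6321 + N{\left(C{\left(-10 \right)},145 \right)}} = \sqrt{-6321 + \left(\frac{19}{3} + \left(-1\right)^{2}\right)} = \sqrt{-6321 + \left(\frac{19}{3} + 1\right)} = \sqrt{-6321 + \frac{22}{3}} = \sqrt{- \frac{18941}{3}} = \frac{i \sqrt{56823}}{3}$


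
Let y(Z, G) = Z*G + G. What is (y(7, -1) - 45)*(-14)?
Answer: 742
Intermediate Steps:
y(Z, G) = G + G*Z (y(Z, G) = G*Z + G = G + G*Z)
(y(7, -1) - 45)*(-14) = (-(1 + 7) - 45)*(-14) = (-1*8 - 45)*(-14) = (-8 - 45)*(-14) = -53*(-14) = 742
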